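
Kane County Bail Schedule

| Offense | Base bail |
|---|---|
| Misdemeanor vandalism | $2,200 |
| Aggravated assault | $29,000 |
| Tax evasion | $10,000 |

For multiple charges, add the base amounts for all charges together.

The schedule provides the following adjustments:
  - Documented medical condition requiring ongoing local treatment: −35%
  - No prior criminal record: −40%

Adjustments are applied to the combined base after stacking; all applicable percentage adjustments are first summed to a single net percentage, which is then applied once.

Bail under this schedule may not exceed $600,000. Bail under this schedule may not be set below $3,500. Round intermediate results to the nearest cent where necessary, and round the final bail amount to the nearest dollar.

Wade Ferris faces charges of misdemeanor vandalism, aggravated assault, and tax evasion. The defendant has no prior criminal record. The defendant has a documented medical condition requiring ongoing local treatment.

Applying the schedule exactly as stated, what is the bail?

Base amounts from the schedule: misdemeanor vandalism $2,200; aggravated assault $29,000; tax evasion $10,000.
Stacking rule: sum of all bases. $2,200 + $29,000 + $10,000 = $41,200.
Net percentage adjustment: −35% −40% = −75%. $41,200 × 0.25 = $10,300.
$10,300 is within the $600,000 maximum.
$10,300 is at or above the $3,500 minimum.

$10,300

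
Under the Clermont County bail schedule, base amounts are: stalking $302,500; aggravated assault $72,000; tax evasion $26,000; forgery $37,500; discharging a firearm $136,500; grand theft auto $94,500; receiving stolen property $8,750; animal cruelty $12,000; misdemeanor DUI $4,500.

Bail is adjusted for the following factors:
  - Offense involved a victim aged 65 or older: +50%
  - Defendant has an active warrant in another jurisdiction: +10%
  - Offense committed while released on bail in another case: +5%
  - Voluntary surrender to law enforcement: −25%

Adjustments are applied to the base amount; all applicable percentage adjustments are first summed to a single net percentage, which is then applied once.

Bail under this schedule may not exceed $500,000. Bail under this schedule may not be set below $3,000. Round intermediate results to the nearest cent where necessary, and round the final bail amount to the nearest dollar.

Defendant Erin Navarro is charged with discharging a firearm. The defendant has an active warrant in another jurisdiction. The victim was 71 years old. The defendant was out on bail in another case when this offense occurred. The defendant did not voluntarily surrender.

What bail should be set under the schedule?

Base amounts from the schedule: discharging a firearm $136,500.
Single charge. Combined base = $136,500.
Net percentage adjustment: +50% +10% +5% = +65%. $136,500 × 1.65 = $225,225.
$225,225 is within the $500,000 maximum.
$225,225 is at or above the $3,000 minimum.

$225,225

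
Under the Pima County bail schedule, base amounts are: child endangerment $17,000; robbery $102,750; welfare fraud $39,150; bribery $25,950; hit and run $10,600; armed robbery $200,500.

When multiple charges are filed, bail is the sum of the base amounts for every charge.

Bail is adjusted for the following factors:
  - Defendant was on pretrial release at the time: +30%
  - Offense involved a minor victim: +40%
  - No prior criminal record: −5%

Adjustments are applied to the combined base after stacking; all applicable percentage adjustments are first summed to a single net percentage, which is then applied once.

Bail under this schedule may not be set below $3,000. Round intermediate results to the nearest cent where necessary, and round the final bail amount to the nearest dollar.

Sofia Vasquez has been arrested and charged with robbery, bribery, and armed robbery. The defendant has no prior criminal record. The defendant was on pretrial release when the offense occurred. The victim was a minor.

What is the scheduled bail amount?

Base amounts from the schedule: robbery $102,750; bribery $25,950; armed robbery $200,500.
Stacking rule: sum of all bases. $102,750 + $25,950 + $200,500 = $329,200.
Net percentage adjustment: +30% +40% −5% = +65%. $329,200 × 1.65 = $543,180.
$543,180 is at or above the $3,000 minimum.

$543,180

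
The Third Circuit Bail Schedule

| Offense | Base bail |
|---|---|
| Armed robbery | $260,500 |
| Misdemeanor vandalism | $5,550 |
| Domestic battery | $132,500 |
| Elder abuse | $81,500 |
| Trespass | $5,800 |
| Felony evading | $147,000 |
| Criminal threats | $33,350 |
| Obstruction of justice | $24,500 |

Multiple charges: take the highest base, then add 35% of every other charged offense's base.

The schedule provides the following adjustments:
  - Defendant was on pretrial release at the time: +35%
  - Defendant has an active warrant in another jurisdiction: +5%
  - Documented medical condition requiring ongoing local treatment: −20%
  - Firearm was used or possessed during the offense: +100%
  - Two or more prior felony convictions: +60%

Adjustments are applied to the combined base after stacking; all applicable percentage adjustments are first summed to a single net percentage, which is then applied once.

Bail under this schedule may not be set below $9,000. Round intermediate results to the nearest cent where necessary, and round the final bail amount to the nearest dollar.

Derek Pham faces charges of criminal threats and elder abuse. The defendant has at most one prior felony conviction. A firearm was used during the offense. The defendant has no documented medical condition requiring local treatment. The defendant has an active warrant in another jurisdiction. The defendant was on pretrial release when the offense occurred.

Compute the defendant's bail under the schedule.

$223,614

Base amounts from the schedule: criminal threats $33,350; elder abuse $81,500.
Stacking rule: highest base plus 35% of each additional charge. Highest is elder abuse at $81,500. Additional: $33,350 × 35% = $11,672.50. Combined base = $81,500 + $11,672.50 = $93,172.50.
Net percentage adjustment: +35% +5% +100% = +140%. $93,172.50 × 2.4 = $223,614.
$223,614 is at or above the $9,000 minimum.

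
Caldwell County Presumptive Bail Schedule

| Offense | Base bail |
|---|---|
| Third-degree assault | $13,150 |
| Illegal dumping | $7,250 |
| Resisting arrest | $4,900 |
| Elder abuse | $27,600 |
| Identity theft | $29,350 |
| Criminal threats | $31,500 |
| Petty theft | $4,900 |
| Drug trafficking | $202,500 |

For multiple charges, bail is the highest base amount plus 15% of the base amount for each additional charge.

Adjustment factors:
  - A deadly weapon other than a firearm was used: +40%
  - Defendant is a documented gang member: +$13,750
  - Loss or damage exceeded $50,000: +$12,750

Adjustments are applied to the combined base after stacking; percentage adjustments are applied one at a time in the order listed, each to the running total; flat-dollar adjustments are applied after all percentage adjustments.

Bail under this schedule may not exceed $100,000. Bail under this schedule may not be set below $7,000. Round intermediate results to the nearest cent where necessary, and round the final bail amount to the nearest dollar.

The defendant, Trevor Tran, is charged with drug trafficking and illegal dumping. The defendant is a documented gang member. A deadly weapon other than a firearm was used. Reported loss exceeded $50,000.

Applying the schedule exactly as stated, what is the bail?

Base amounts from the schedule: drug trafficking $202,500; illegal dumping $7,250.
Stacking rule: highest base plus 15% of each additional charge. Highest is drug trafficking at $202,500. Additional: $7,250 × 15% = $1,087.50. Combined base = $202,500 + $1,087.50 = $203,587.50.
A deadly weapon other than a firearm was used (+40%): $203,587.50 × 1.4 = $285,022.50.
Defendant is a documented gang member (+$13,750 flat): $285,022.50 + $13,750 = $298,772.50.
Loss or damage exceeded $50,000 (+$12,750 flat): $298,772.50 + $12,750 = $311,522.50.
Result $311,522.50 exceeds the maximum of $100,000; bail is capped at $100,000.
$100,000 is at or above the $7,000 minimum.

$100,000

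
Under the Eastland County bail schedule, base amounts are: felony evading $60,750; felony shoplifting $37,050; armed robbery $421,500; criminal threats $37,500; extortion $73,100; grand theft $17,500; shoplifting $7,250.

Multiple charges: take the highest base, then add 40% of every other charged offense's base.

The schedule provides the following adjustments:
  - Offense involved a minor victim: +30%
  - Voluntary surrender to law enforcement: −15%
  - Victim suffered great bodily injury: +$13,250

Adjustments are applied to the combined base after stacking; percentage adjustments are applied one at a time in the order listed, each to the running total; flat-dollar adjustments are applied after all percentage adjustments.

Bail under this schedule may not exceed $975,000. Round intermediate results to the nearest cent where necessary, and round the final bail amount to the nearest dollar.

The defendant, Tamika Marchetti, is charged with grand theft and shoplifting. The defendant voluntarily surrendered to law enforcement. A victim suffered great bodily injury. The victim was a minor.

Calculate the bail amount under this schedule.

Base amounts from the schedule: grand theft $17,500; shoplifting $7,250.
Stacking rule: highest base plus 40% of each additional charge. Highest is grand theft at $17,500. Additional: $7,250 × 40% = $2,900. Combined base = $17,500 + $2,900 = $20,400.
Offense involved a minor victim (+30%): $20,400 × 1.3 = $26,520.
Voluntary surrender to law enforcement (−15%): $26,520 × 0.85 = $22,542.
Victim suffered great bodily injury (+$13,250 flat): $22,542 + $13,250 = $35,792.
$35,792 is within the $975,000 maximum.

$35,792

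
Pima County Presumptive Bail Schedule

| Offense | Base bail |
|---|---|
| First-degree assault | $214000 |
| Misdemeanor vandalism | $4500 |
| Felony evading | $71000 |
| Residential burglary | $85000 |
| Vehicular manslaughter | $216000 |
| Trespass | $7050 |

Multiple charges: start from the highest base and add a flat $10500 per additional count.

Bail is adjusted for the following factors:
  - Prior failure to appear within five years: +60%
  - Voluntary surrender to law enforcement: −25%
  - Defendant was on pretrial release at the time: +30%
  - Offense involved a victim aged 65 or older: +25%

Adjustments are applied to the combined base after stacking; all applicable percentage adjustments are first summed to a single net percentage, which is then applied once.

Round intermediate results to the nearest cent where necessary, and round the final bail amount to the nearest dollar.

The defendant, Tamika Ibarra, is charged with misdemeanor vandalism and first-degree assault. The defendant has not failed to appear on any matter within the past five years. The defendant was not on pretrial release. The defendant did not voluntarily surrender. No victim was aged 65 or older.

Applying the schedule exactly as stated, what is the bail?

Base amounts from the schedule: misdemeanor vandalism $4500; first-degree assault $214000.
Stacking rule: highest base plus $10500 per additional charge. Highest is first-degree assault at $214000; 1 additional charge → +$10500. Combined base = $224500.
No adjustment factors apply to this defendant.

$224500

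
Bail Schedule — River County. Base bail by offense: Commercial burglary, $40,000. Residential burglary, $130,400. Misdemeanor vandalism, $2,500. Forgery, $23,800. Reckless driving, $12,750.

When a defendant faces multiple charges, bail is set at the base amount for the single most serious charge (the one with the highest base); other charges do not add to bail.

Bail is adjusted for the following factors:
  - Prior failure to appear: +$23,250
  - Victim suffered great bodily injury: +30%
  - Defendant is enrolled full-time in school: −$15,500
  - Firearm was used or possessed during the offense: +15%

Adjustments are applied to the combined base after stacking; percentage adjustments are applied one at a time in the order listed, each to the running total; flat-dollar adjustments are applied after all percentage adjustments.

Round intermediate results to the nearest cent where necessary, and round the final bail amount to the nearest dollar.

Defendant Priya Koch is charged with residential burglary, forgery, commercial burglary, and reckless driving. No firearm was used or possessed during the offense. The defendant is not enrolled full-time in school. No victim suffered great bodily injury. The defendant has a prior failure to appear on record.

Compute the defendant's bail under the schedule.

$153,650

Base amounts from the schedule: residential burglary $130,400; forgery $23,800; commercial burglary $40,000; reckless driving $12,750.
Stacking rule: use the highest base only. Highest is residential burglary at $130,400. Combined base = $130,400.
Prior failure to appear (+$23,250 flat): $130,400 + $23,250 = $153,650.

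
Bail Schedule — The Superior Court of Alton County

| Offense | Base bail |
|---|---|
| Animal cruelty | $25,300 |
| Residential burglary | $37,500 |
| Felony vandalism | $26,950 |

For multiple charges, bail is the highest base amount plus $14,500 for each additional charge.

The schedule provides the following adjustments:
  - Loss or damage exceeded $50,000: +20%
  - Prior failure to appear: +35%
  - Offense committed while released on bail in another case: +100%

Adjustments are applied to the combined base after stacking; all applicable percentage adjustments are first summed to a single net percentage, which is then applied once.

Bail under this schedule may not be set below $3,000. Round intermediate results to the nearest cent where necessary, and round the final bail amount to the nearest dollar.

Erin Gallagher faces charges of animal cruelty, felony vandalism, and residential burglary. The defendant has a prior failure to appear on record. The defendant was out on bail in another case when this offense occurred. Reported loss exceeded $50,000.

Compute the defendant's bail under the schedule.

Base amounts from the schedule: animal cruelty $25,300; felony vandalism $26,950; residential burglary $37,500.
Stacking rule: highest base plus $14,500 per additional charge. Highest is residential burglary at $37,500; 2 additional charges → +$29,000. Combined base = $66,500.
Net percentage adjustment: +20% +35% +100% = +155%. $66,500 × 2.55 = $169,575.
$169,575 is at or above the $3,000 minimum.

$169,575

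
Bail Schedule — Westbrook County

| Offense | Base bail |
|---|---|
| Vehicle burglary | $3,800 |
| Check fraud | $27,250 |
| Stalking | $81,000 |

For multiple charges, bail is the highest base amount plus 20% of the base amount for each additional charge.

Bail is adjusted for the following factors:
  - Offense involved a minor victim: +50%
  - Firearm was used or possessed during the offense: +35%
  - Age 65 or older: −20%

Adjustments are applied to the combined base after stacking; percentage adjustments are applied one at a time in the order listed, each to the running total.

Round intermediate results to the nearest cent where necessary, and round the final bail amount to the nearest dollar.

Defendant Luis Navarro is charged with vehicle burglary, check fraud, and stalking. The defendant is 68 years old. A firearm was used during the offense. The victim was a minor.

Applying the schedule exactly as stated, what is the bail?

Base amounts from the schedule: vehicle burglary $3,800; check fraud $27,250; stalking $81,000.
Stacking rule: highest base plus 20% of each additional charge. Highest is stalking at $81,000. Additional: $3,800 × 20% = $760; $27,250 × 20% = $5,450. Combined base = $81,000 + $6,210 = $87,210.
Offense involved a minor victim (+50%): $87,210 × 1.5 = $130,815.
Firearm was used or possessed during the offense (+35%): $130,815 × 1.35 = $176,600.25.
Age 65 or older (−20%): $176,600.25 × 0.8 = $141,280.20.
Rounded to the nearest dollar: $141,280.

$141,280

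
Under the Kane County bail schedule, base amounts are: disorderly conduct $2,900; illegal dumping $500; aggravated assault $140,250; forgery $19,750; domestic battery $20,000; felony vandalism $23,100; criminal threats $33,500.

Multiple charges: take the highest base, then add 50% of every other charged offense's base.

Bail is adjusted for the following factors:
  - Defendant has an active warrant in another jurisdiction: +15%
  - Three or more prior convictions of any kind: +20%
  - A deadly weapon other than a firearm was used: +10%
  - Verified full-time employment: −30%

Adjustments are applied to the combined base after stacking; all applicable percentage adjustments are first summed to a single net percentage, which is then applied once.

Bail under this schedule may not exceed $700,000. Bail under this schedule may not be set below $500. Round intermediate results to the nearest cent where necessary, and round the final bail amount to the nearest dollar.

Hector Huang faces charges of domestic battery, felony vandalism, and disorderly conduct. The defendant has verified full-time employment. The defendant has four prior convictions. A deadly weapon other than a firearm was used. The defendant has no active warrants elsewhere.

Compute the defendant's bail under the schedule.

Base amounts from the schedule: domestic battery $20,000; felony vandalism $23,100; disorderly conduct $2,900.
Stacking rule: highest base plus 50% of each additional charge. Highest is felony vandalism at $23,100. Additional: $20,000 × 50% = $10,000; $2,900 × 50% = $1,450. Combined base = $23,100 + $11,450 = $34,550.
Net percentage adjustment: +20% +10% −30% = +0%. $34,550 × 1 = $34,550.
$34,550 is within the $700,000 maximum.
$34,550 is at or above the $500 minimum.

$34,550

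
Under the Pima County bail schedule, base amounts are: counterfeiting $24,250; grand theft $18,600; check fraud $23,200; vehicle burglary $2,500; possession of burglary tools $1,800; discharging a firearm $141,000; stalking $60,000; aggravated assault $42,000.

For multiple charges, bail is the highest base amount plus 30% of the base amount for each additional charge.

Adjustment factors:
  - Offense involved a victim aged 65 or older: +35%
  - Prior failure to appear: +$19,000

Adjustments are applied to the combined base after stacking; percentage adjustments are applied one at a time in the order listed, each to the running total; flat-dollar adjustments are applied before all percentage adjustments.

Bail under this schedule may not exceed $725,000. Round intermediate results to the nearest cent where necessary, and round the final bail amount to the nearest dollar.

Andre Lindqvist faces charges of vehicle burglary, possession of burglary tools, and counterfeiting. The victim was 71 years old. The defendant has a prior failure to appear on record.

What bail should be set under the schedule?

Base amounts from the schedule: vehicle burglary $2,500; possession of burglary tools $1,800; counterfeiting $24,250.
Stacking rule: highest base plus 30% of each additional charge. Highest is counterfeiting at $24,250. Additional: $2,500 × 30% = $750; $1,800 × 30% = $540. Combined base = $24,250 + $1,290 = $25,540.
Prior failure to appear (+$19,000 flat): $25,540 + $19,000 = $44,540.
Offense involved a victim aged 65 or older (+35%): $44,540 × 1.35 = $60,129.
$60,129 is within the $725,000 maximum.

$60,129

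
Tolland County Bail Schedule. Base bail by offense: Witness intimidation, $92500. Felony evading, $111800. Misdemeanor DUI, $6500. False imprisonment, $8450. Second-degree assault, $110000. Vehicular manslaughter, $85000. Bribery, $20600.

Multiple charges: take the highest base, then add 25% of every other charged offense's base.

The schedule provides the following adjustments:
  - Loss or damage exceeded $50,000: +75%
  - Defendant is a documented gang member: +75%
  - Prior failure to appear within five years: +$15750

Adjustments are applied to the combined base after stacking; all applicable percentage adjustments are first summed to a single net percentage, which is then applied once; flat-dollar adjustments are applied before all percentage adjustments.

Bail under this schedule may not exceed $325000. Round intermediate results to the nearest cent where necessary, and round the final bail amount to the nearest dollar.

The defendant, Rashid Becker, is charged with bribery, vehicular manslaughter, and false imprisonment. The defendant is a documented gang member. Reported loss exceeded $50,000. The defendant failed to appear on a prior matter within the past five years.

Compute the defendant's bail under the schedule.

Base amounts from the schedule: bribery $20600; vehicular manslaughter $85000; false imprisonment $8450.
Stacking rule: highest base plus 25% of each additional charge. Highest is vehicular manslaughter at $85000. Additional: $20600 × 25% = $5150; $8450 × 25% = $2112.50. Combined base = $85000 + $7262.50 = $92262.50.
Prior failure to appear within five years (+$15750 flat): $92262.50 + $15750 = $108012.50.
Net percentage adjustment: +75% +75% = +150%. $108012.50 × 2.5 = $270031.25.
$270031.25 is within the $325000 maximum.
Rounded to the nearest dollar: $270031.

$270031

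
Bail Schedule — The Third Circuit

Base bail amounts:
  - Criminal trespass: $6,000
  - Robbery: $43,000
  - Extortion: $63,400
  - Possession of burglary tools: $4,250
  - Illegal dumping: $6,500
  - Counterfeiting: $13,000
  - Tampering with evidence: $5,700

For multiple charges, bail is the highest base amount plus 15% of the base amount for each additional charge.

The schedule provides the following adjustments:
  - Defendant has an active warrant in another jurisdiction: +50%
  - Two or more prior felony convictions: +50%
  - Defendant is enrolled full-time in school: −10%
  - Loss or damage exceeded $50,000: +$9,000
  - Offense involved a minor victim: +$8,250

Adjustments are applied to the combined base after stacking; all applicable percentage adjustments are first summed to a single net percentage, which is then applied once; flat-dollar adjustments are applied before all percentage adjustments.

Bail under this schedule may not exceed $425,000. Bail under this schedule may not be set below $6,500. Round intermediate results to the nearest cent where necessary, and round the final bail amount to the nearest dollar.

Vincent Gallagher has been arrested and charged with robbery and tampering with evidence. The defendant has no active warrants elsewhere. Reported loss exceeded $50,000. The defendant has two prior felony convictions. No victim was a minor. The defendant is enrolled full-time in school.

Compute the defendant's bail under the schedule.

$73,997

Base amounts from the schedule: robbery $43,000; tampering with evidence $5,700.
Stacking rule: highest base plus 15% of each additional charge. Highest is robbery at $43,000. Additional: $5,700 × 15% = $855. Combined base = $43,000 + $855 = $43,855.
Loss or damage exceeded $50,000 (+$9,000 flat): $43,855 + $9,000 = $52,855.
Net percentage adjustment: +50% −10% = +40%. $52,855 × 1.4 = $73,997.
$73,997 is within the $425,000 maximum.
$73,997 is at or above the $6,500 minimum.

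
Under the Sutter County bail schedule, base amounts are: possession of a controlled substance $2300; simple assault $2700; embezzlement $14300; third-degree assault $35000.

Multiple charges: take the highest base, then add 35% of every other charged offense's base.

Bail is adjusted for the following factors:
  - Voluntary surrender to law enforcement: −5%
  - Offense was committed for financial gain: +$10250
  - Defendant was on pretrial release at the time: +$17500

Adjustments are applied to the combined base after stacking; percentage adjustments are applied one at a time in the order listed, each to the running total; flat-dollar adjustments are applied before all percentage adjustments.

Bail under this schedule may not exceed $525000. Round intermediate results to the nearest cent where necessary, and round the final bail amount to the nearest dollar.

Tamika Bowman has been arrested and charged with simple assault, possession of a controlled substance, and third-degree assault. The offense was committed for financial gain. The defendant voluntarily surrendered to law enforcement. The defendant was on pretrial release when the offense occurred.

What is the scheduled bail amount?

$61275

Base amounts from the schedule: simple assault $2700; possession of a controlled substance $2300; third-degree assault $35000.
Stacking rule: highest base plus 35% of each additional charge. Highest is third-degree assault at $35000. Additional: $2700 × 35% = $945; $2300 × 35% = $805. Combined base = $35000 + $1750 = $36750.
Offense was committed for financial gain (+$10250 flat): $36750 + $10250 = $47000.
Defendant was on pretrial release at the time (+$17500 flat): $47000 + $17500 = $64500.
Voluntary surrender to law enforcement (−5%): $64500 × 0.95 = $61275.
$61275 is within the $525000 maximum.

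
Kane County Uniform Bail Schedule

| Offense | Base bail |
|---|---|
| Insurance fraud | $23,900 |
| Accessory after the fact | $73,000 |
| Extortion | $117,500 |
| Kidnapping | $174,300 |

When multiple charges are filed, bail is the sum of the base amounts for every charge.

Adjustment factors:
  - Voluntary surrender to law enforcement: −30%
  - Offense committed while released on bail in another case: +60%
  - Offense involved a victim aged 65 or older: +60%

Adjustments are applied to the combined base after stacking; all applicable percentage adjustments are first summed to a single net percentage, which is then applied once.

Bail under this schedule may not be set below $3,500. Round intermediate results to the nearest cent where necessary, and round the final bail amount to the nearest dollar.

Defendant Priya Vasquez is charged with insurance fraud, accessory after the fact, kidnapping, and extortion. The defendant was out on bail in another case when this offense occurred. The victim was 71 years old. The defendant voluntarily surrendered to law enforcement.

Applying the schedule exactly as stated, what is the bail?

Base amounts from the schedule: insurance fraud $23,900; accessory after the fact $73,000; kidnapping $174,300; extortion $117,500.
Stacking rule: sum of all bases. $23,900 + $73,000 + $174,300 + $117,500 = $388,700.
Net percentage adjustment: −30% +60% +60% = +90%. $388,700 × 1.9 = $738,530.
$738,530 is at or above the $3,500 minimum.

$738,530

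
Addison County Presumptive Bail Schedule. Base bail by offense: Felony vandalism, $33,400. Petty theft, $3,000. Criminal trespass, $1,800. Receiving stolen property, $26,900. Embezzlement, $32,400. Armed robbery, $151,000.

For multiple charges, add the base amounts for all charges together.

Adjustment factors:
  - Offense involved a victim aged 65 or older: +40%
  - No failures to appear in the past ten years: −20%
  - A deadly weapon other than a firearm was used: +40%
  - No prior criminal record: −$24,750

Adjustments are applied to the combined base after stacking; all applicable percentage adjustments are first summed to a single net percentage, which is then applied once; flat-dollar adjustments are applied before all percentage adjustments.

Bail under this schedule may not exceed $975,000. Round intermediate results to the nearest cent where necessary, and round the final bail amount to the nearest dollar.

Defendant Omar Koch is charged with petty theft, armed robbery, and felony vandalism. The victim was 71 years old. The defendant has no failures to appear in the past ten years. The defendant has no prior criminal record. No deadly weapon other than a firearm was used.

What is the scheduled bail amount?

$195,180

Base amounts from the schedule: petty theft $3,000; armed robbery $151,000; felony vandalism $33,400.
Stacking rule: sum of all bases. $3,000 + $151,000 + $33,400 = $187,400.
No prior criminal record (−$24,750 flat): $187,400 − $24,750 = $162,650.
Net percentage adjustment: +40% −20% = +20%. $162,650 × 1.2 = $195,180.
$195,180 is within the $975,000 maximum.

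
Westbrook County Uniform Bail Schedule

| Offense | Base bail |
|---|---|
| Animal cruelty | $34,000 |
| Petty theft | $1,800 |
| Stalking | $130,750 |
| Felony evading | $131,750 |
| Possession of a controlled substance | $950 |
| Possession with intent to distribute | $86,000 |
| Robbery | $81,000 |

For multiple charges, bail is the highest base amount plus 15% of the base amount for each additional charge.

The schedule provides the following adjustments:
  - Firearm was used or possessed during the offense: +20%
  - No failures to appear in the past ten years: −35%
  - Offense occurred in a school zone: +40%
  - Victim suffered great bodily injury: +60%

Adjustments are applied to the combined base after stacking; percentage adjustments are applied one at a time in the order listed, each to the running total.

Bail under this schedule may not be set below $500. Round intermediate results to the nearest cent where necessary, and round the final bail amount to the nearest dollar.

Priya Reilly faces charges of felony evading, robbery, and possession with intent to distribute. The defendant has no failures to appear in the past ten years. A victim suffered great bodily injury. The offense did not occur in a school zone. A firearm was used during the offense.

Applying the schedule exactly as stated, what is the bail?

Base amounts from the schedule: felony evading $131,750; robbery $81,000; possession with intent to distribute $86,000.
Stacking rule: highest base plus 15% of each additional charge. Highest is felony evading at $131,750. Additional: $81,000 × 15% = $12,150; $86,000 × 15% = $12,900. Combined base = $131,750 + $25,050 = $156,800.
Firearm was used or possessed during the offense (+20%): $156,800 × 1.2 = $188,160.
No failures to appear in the past ten years (−35%): $188,160 × 0.65 = $122,304.
Victim suffered great bodily injury (+60%): $122,304 × 1.6 = $195,686.40.
$195,686.40 is at or above the $500 minimum.
Rounded to the nearest dollar: $195,686.

$195,686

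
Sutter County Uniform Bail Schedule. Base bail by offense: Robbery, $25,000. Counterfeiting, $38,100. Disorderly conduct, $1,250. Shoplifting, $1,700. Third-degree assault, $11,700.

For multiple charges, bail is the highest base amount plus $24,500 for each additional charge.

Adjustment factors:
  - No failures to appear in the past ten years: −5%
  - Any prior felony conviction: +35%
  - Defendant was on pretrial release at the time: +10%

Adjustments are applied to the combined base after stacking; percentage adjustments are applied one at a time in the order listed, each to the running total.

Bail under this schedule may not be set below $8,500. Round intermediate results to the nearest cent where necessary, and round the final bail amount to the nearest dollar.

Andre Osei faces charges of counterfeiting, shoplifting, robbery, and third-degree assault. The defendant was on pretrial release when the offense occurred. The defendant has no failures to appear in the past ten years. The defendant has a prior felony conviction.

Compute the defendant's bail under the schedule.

$157,440

Base amounts from the schedule: counterfeiting $38,100; shoplifting $1,700; robbery $25,000; third-degree assault $11,700.
Stacking rule: highest base plus $24,500 per additional charge. Highest is counterfeiting at $38,100; 3 additional charges → +$73,500. Combined base = $111,600.
No failures to appear in the past ten years (−5%): $111,600 × 0.95 = $106,020.
Any prior felony conviction (+35%): $106,020 × 1.35 = $143,127.
Defendant was on pretrial release at the time (+10%): $143,127 × 1.1 = $157,439.70.
$157,439.70 is at or above the $8,500 minimum.
Rounded to the nearest dollar: $157,440.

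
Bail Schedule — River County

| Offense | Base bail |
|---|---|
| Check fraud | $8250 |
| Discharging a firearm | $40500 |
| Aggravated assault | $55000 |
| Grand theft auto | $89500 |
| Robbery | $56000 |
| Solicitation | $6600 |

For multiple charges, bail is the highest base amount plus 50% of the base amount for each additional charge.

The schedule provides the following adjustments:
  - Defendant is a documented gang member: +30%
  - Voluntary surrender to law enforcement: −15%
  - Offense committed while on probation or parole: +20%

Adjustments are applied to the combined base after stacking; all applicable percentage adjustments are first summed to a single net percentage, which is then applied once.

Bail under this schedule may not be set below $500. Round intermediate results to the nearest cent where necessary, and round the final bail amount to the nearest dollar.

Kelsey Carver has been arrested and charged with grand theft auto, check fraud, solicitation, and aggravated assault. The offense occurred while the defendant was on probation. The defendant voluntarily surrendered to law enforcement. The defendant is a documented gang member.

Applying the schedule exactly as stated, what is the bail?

Base amounts from the schedule: grand theft auto $89500; check fraud $8250; solicitation $6600; aggravated assault $55000.
Stacking rule: highest base plus 50% of each additional charge. Highest is grand theft auto at $89500. Additional: $8250 × 50% = $4125; $6600 × 50% = $3300; $55000 × 50% = $27500. Combined base = $89500 + $34925 = $124425.
Net percentage adjustment: +30% −15% +20% = +35%. $124425 × 1.35 = $167973.75.
$167973.75 is at or above the $500 minimum.
Rounded to the nearest dollar: $167974.

$167974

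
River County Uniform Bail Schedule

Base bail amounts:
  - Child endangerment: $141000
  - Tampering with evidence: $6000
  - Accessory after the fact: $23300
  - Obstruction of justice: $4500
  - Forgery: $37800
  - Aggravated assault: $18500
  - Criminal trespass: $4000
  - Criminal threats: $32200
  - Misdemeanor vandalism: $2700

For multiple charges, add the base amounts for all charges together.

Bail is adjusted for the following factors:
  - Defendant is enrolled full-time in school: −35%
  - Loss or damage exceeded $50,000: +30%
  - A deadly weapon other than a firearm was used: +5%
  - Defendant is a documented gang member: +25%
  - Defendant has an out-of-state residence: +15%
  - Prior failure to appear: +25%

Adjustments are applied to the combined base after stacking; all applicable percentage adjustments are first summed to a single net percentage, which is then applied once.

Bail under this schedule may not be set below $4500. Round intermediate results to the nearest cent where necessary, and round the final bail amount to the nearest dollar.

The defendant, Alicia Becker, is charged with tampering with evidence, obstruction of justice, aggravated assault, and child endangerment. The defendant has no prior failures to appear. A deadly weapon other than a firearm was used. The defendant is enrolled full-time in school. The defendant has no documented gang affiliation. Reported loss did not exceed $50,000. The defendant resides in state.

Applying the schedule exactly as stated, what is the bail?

Base amounts from the schedule: tampering with evidence $6000; obstruction of justice $4500; aggravated assault $18500; child endangerment $141000.
Stacking rule: sum of all bases. $6000 + $4500 + $18500 + $141000 = $170000.
Net percentage adjustment: −35% +5% = −30%. $170000 × 0.7 = $119000.
$119000 is at or above the $4500 minimum.

$119000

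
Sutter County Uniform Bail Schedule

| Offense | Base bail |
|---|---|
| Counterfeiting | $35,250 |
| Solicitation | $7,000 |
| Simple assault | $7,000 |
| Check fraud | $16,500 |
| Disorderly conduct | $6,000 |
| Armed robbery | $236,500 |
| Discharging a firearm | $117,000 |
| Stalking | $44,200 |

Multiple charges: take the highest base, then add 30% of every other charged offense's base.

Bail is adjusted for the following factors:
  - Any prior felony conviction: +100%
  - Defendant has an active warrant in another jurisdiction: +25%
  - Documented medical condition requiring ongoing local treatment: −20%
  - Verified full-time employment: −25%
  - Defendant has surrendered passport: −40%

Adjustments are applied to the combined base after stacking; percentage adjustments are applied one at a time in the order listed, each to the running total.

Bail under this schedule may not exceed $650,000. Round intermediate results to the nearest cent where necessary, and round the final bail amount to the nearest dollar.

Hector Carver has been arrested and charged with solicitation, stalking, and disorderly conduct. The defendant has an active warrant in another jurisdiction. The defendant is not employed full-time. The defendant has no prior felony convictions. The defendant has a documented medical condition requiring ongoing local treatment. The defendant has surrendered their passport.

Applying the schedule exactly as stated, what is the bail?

$28,860

Base amounts from the schedule: solicitation $7,000; stalking $44,200; disorderly conduct $6,000.
Stacking rule: highest base plus 30% of each additional charge. Highest is stalking at $44,200. Additional: $7,000 × 30% = $2,100; $6,000 × 30% = $1,800. Combined base = $44,200 + $3,900 = $48,100.
Defendant has an active warrant in another jurisdiction (+25%): $48,100 × 1.25 = $60,125.
Documented medical condition requiring ongoing local treatment (−20%): $60,125 × 0.8 = $48,100.
Defendant has surrendered passport (−40%): $48,100 × 0.6 = $28,860.
$28,860 is within the $650,000 maximum.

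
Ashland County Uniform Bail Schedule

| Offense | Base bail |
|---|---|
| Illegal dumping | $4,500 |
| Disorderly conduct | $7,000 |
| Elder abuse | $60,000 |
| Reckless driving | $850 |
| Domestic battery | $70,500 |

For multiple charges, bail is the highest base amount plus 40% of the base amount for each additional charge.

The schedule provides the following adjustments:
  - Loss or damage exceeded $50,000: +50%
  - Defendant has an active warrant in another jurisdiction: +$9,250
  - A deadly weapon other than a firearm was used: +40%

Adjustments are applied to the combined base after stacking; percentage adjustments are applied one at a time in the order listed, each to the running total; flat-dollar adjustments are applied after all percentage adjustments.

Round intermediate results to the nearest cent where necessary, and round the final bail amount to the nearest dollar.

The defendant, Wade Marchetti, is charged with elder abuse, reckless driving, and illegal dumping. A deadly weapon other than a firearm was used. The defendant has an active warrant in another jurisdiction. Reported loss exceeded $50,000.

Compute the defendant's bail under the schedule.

Base amounts from the schedule: elder abuse $60,000; reckless driving $850; illegal dumping $4,500.
Stacking rule: highest base plus 40% of each additional charge. Highest is elder abuse at $60,000. Additional: $850 × 40% = $340; $4,500 × 40% = $1,800. Combined base = $60,000 + $2,140 = $62,140.
Loss or damage exceeded $50,000 (+50%): $62,140 × 1.5 = $93,210.
A deadly weapon other than a firearm was used (+40%): $93,210 × 1.4 = $130,494.
Defendant has an active warrant in another jurisdiction (+$9,250 flat): $130,494 + $9,250 = $139,744.

$139,744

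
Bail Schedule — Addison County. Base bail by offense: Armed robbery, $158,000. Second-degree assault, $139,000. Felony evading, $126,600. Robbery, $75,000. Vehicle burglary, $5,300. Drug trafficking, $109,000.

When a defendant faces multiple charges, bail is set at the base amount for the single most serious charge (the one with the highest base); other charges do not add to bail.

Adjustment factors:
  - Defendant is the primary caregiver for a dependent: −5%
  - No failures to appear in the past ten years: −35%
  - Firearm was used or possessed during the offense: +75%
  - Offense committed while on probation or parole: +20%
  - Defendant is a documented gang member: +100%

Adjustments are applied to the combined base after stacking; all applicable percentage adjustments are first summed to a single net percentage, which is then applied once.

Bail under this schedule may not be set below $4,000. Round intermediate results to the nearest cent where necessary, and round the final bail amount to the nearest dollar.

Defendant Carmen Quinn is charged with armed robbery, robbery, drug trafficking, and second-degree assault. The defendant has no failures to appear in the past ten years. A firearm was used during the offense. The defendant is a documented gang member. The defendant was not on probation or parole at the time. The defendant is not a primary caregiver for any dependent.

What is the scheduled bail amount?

$379,200

Base amounts from the schedule: armed robbery $158,000; robbery $75,000; drug trafficking $109,000; second-degree assault $139,000.
Stacking rule: use the highest base only. Highest is armed robbery at $158,000. Combined base = $158,000.
Net percentage adjustment: −35% +75% +100% = +140%. $158,000 × 2.4 = $379,200.
$379,200 is at or above the $4,000 minimum.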